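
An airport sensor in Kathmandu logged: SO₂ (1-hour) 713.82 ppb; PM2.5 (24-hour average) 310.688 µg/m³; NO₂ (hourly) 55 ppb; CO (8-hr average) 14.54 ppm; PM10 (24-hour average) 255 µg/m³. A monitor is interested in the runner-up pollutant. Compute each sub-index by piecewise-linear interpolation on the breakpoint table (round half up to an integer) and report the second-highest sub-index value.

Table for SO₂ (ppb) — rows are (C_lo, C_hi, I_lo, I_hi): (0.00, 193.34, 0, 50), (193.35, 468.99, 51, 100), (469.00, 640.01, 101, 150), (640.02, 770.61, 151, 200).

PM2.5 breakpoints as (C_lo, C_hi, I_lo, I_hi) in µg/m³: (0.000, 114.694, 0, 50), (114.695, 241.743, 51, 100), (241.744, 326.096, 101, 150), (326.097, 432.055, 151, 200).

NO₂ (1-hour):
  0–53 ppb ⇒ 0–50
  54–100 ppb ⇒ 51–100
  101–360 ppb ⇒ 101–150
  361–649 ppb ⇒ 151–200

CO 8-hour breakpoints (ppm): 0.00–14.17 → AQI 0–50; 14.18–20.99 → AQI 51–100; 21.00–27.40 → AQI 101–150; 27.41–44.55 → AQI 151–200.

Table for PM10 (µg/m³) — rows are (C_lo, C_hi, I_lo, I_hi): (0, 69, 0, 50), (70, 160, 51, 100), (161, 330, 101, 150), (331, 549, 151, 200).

SO₂: row 640.02–770.61 (AQI 151–200). (200−151)·(713.82−640.02)/(770.61−640.02) + 151 = 49·73.80/130.59 + 151 ≈ 178.69 → 179.
PM2.5 310.688: bracket 241.744–326.096 → index 101–150; slope 49/84.352, offset 68.944.
AQI = 101 + 49/84.352·68.944 ≈ 141.05 ⇒ 141.
NO₂: row 54–100 (AQI 51–100). (100−51)·(55−54)/(100−54) + 51 = 49·1/46 + 51 ≈ 52.07 → 52.
CO: 14.54 lies in 14.18–20.99, so I_lo=51, I_hi=100, C_lo=14.18, C_hi=20.99.
(100−51)/(20.99−14.18) × (14.54−14.18) + 51 = 49/6.81 × 0.36 + 51 ≈ 53.59 → 54.
PM10: 255 lies in 161–330, so I_lo=101, I_hi=150, C_lo=161, C_hi=330.
(150−101)/(330−161) × (255−161) + 101 = 49/169 × 94 + 101 ≈ 128.25 → 128.
Sub-indices: SO₂→179, PM2.5→141, NO₂→52, CO→54, PM10→128. Ranked high→low: 179, 141, 128, 54, 52. Second-highest sub-index = 141.

141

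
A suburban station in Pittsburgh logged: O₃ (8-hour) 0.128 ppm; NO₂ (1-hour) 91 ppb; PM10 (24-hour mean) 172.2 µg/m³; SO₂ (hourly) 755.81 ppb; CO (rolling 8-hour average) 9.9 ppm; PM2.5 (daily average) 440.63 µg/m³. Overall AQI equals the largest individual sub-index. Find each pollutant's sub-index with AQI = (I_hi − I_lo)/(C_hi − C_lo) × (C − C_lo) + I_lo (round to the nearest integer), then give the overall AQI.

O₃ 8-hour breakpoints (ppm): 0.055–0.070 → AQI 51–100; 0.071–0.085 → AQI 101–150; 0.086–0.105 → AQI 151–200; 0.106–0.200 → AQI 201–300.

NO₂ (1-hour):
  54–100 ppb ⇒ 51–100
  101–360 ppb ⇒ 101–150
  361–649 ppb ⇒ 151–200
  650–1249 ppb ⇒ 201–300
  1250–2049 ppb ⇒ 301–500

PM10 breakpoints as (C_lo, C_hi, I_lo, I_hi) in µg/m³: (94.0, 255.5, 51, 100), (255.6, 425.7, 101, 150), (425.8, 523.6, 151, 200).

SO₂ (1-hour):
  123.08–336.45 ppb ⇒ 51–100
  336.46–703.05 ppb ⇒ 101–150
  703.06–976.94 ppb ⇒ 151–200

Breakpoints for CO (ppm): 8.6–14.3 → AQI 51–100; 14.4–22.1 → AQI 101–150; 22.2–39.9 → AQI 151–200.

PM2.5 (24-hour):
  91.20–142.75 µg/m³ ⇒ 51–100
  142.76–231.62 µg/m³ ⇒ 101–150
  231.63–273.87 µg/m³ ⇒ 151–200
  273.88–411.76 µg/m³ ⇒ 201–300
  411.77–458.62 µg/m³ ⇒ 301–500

424

O₃: 0.128 lies in 0.106–0.200, so I_lo=201, I_hi=300, C_lo=0.106, C_hi=0.200.
(300−201)/(0.200−0.106) × (0.128−0.106) + 201 = 99/0.094 × 0.022 + 201 ≈ 224.17 → 224.
NO₂: 91 ∈ [54, 100] ↔ index [51, 100].
51 + (91−54)·(100−51)/(100−54) = 51 + 37·49/46 ≈ 90.41, so AQI = 90.
PM10: row 94.0–255.5 (AQI 51–100). (100−51)·(172.2−94.0)/(255.5−94.0) + 51 = 49·78.2/161.5 + 51 ≈ 74.73 → 75.
SO₂: 755.81 ∈ [703.06, 976.94] ↔ index [151, 200].
151 + (755.81−703.06)·(200−151)/(976.94−703.06) = 151 + 52.75·49/273.88 ≈ 160.44, so AQI = 160.
CO: 9.9 ∈ [8.6, 14.3] ↔ index [51, 100].
51 + (9.9−8.6)·(100−51)/(14.3−8.6) = 51 + 1.3·49/5.7 ≈ 62.18, so AQI = 62.
PM2.5 440.63: bracket 411.77–458.62 → index 301–500; slope 199/46.85, offset 28.86.
AQI = 301 + 199/46.85·28.86 ≈ 423.59 ⇒ 424.
Sub-indices: O₃→224, NO₂→90, PM10→75, SO₂→160, CO→62, PM2.5→424. Overall AQI = max = 424; dominant pollutant is PM2.5.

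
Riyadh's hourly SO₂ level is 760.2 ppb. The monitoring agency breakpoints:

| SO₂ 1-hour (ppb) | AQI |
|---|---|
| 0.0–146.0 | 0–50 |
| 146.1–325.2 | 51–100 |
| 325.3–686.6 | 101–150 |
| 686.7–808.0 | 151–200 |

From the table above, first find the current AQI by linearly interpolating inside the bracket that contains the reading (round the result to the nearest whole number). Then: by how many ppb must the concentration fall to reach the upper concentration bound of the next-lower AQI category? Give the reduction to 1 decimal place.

SO₂: 760.2 lies in 686.7–808.0, so I_lo=151, I_hi=200, C_lo=686.7, C_hi=808.0.
(200−151)/(808.0−686.7) × (760.2−686.7) + 151 = 49/121.3 × 73.5 + 151 ≈ 180.69 → 181.
Current AQI 181 is in the Unhealthy range (151–200). The next-lower category tops out at AQI 150, whose upper concentration bound is 686.6 ppb.
Reduction needed = 760.2 − 686.6 = 73.6 ppb.

73.6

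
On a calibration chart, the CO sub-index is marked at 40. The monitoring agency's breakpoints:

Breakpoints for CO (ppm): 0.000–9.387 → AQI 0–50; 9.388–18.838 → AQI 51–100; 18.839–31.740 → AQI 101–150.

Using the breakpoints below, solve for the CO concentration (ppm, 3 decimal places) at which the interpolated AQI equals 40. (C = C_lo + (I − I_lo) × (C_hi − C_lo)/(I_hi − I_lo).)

7.510

AQI 40 lies in the 0–50 band, which corresponds to 0.000–9.387 ppm.
C = 0.000 + (40−0)×(9.387−0.000)/(50−0) = 0.000 + 40×9.387/50 ≈ 7.50960 ppm → 7.510 ppm to 3 dp.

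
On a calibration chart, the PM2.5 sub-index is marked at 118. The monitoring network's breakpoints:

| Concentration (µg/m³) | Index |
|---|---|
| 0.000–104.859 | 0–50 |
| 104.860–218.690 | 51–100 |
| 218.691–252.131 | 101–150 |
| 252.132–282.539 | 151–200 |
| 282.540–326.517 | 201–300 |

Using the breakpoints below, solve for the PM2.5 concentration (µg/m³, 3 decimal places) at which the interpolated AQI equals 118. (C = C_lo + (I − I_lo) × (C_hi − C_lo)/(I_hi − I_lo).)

AQI 118 lies in the 101–150 band, which corresponds to 218.691–252.131 µg/m³.
C = 218.691 + (118−101)×(252.131−218.691)/(150−101) = 218.691 + 17×33.440/49 ≈ 230.29263 µg/m³ → 230.293 µg/m³ to 3 dp.

230.293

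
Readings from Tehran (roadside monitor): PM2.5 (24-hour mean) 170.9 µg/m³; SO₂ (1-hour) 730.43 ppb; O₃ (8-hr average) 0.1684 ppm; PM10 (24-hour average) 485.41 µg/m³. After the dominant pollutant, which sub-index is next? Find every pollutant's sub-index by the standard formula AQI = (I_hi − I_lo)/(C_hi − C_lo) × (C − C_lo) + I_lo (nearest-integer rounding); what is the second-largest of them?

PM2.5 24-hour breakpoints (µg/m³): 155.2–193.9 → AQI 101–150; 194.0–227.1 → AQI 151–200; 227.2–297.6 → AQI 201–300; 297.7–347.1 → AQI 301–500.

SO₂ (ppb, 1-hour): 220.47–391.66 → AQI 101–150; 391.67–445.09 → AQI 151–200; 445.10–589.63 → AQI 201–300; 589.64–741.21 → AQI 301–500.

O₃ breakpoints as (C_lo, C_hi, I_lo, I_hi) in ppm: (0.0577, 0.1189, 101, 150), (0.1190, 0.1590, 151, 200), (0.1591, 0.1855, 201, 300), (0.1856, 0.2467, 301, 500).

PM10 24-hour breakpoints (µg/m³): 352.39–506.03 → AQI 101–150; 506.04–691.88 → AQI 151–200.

PM2.5 170.9: bracket 155.2–193.9 → index 101–150; slope 49/38.7, offset 15.7.
AQI = 101 + 49/38.7·15.7 ≈ 120.88 ⇒ 121.
SO₂: 730.43 ∈ [589.64, 741.21] ↔ index [301, 500].
301 + (730.43−589.64)·(500−301)/(741.21−589.64) = 301 + 140.79·199/151.57 ≈ 485.85, so AQI = 486.
O₃: 0.1684 ∈ [0.1591, 0.1855] ↔ index [201, 300].
201 + (0.1684−0.1591)·(300−201)/(0.1855−0.1591) = 201 + 0.0093·99/0.0264 ≈ 235.88, so AQI = 236.
PM10: 485.41 lies in 352.39–506.03, so I_lo=101, I_hi=150, C_lo=352.39, C_hi=506.03.
(150−101)/(506.03−352.39) × (485.41−352.39) + 101 = 49/153.64 × 133.02 + 101 ≈ 143.42 → 143.
Sub-indices: PM2.5→121, SO₂→486, O₃→236, PM10→143. Ranked high→low: 486, 236, 143, 121. Second-highest sub-index = 236.

236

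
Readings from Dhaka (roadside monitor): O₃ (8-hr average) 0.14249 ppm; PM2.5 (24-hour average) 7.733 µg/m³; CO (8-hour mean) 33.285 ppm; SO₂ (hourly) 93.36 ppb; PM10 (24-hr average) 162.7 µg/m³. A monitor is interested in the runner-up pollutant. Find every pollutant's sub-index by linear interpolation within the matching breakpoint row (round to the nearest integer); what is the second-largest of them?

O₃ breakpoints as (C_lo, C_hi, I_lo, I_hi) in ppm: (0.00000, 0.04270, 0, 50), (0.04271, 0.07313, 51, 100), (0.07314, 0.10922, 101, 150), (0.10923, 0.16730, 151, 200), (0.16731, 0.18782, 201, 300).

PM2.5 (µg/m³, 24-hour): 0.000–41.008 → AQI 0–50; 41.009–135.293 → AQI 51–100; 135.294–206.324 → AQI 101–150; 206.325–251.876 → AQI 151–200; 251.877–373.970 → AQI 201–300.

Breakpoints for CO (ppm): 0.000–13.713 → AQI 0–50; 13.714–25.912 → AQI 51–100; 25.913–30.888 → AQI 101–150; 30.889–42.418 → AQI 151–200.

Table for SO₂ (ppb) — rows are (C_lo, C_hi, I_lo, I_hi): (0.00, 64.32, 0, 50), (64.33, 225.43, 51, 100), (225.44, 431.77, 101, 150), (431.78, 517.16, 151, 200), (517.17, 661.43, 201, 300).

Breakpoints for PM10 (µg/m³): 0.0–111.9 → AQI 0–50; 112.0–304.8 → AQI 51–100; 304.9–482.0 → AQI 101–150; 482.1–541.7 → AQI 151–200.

O₃: row 0.10923–0.16730 (AQI 151–200). (200−151)·(0.14249−0.10923)/(0.16730−0.10923) + 151 = 49·0.03326/0.05807 + 151 ≈ 179.07 → 179.
PM2.5: row 0.000–41.008 (AQI 0–50). (50−0)·(7.733−0.000)/(41.008−0.000) + 0 = 50·7.733/41.008 + 0 ≈ 9.43 → 9.
CO: 33.285 lies in 30.889–42.418, so I_lo=151, I_hi=200, C_lo=30.889, C_hi=42.418.
(200−151)/(42.418−30.889) × (33.285−30.889) + 151 = 49/11.529 × 2.396 + 151 ≈ 161.18 → 161.
SO₂ 93.36: bracket 64.33–225.43 → index 51–100; slope 49/161.10, offset 29.03.
AQI = 51 + 49/161.10·29.03 ≈ 59.83 ⇒ 60.
PM10: 162.7 lies in 112.0–304.8, so I_lo=51, I_hi=100, C_lo=112.0, C_hi=304.8.
(100−51)/(304.8−112.0) × (162.7−112.0) + 51 = 49/192.8 × 50.7 + 51 ≈ 63.89 → 64.
Sub-indices: O₃→179, PM2.5→9, CO→161, SO₂→60, PM10→64. Ranked high→low: 179, 161, 64, 60, 9. Second-highest sub-index = 161.

161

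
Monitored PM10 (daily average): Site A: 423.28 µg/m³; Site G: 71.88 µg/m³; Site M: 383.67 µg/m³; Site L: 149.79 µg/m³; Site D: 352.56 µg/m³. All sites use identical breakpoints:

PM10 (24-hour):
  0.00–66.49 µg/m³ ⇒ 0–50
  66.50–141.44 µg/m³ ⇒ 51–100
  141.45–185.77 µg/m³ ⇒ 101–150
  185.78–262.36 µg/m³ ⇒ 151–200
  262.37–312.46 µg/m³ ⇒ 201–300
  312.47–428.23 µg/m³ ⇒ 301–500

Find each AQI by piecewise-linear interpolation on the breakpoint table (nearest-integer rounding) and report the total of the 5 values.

1449

Site A: 423.28 lies in 312.47–428.23, so I_lo=301, I_hi=500, C_lo=312.47, C_hi=428.23.
(500−301)/(428.23−312.47) × (423.28−312.47) + 301 = 199/115.76 × 110.81 + 301 ≈ 491.49 → 491.
Site G: row 66.50–141.44 (AQI 51–100). (100−51)·(71.88−66.50)/(141.44−66.50) + 51 = 49·5.38/74.94 + 51 ≈ 54.52 → 55.
Site M: 383.67 lies in 312.47–428.23, so I_lo=301, I_hi=500, C_lo=312.47, C_hi=428.23.
(500−301)/(428.23−312.47) × (383.67−312.47) + 301 = 199/115.76 × 71.20 + 301 ≈ 423.40 → 423.
Site L: 149.79 ∈ [141.45, 185.77] ↔ index [101, 150].
101 + (149.79−141.45)·(150−101)/(185.77−141.45) = 101 + 8.34·49/44.32 ≈ 110.22, so AQI = 110.
Site D: 352.56 ∈ [312.47, 428.23] ↔ index [301, 500].
301 + (352.56−312.47)·(500−301)/(428.23−312.47) = 301 + 40.09·199/115.76 ≈ 369.92, so AQI = 370.
AQIs: Site A=491, Site G=55, Site M=423, Site L=110, Site D=370. Sum = 491 + 55 + 423 + 110 + 370 = 1449.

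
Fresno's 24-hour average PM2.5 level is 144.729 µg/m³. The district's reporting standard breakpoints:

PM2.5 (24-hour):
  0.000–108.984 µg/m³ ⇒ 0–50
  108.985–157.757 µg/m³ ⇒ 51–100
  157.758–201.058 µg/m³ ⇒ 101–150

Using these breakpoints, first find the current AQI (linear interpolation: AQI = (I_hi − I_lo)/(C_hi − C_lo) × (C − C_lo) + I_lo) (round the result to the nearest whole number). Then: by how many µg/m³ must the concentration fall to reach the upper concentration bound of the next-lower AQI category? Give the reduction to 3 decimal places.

35.745

PM2.5 144.729: bracket 108.985–157.757 → index 51–100; slope 49/48.772, offset 35.744.
AQI = 51 + 49/48.772·35.744 ≈ 86.91 ⇒ 87.
Current AQI 87 is in the Moderate range (51–100). The next-lower category tops out at AQI 50, whose upper concentration bound is 108.984 µg/m³.
Reduction needed = 144.729 − 108.984 = 35.745 µg/m³.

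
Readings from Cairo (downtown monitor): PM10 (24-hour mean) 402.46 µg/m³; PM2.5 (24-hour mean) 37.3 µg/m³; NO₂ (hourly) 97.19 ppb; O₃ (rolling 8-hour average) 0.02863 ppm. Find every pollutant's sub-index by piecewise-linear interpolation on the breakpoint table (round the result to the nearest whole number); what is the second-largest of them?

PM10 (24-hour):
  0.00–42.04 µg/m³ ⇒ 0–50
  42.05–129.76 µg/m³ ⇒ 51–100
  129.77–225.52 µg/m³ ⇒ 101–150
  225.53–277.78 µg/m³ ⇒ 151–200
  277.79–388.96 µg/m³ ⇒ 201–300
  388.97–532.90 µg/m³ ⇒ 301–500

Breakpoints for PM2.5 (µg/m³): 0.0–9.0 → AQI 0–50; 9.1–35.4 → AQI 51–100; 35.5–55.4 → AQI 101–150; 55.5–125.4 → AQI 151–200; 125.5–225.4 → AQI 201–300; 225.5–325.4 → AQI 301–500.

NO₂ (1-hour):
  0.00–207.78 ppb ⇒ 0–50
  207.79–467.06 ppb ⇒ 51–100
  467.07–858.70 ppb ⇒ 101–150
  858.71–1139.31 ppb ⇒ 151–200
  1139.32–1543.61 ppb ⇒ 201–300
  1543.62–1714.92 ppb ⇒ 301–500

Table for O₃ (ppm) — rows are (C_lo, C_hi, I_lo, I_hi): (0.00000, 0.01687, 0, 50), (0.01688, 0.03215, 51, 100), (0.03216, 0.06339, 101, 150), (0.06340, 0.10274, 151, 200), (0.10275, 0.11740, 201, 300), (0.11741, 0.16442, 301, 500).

105

PM10: row 388.97–532.90 (AQI 301–500). (500−301)·(402.46−388.97)/(532.90−388.97) + 301 = 199·13.49/143.93 + 301 ≈ 319.65 → 320.
PM2.5: 37.3 lies in 35.5–55.4, so I_lo=101, I_hi=150, C_lo=35.5, C_hi=55.4.
(150−101)/(55.4−35.5) × (37.3−35.5) + 101 = 49/19.9 × 1.8 + 101 ≈ 105.43 → 105.
NO₂: 97.19 lies in 0.00–207.78, so I_lo=0, I_hi=50, C_lo=0.00, C_hi=207.78.
(50−0)/(207.78−0.00) × (97.19−0.00) + 0 = 50/207.78 × 97.19 + 0 ≈ 23.39 → 23.
O₃: 0.02863 ∈ [0.01688, 0.03215] ↔ index [51, 100].
51 + (0.02863−0.01688)·(100−51)/(0.03215−0.01688) = 51 + 0.01175·49/0.01527 ≈ 88.70, so AQI = 89.
Sub-indices: PM10→320, PM2.5→105, NO₂→23, O₃→89. Ranked high→low: 320, 105, 89, 23. Second-highest sub-index = 105.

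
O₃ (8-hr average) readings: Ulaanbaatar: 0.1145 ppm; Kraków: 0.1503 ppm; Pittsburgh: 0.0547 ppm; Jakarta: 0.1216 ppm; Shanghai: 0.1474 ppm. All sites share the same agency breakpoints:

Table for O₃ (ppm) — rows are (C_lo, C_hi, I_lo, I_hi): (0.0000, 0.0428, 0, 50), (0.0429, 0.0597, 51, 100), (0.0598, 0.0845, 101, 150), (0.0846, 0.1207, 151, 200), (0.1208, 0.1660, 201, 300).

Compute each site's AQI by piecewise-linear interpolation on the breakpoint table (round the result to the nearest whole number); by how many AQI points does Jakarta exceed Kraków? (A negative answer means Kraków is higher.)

Ulaanbaatar: 0.1145 ∈ [0.0846, 0.1207] ↔ index [151, 200].
151 + (0.1145−0.0846)·(200−151)/(0.1207−0.0846) = 151 + 0.0299·49/0.0361 ≈ 191.58, so AQI = 192.
Kraków 0.1503: bracket 0.1208–0.1660 → index 201–300; slope 99/0.0452, offset 0.0295.
AQI = 201 + 99/0.0452·0.0295 ≈ 265.61 ⇒ 266.
Pittsburgh 0.0547: bracket 0.0429–0.0597 → index 51–100; slope 49/0.0168, offset 0.0118.
AQI = 51 + 49/0.0168·0.0118 ≈ 85.42 ⇒ 85.
Jakarta: row 0.1208–0.1660 (AQI 201–300). (300−201)·(0.1216−0.1208)/(0.1660−0.1208) + 201 = 99·0.0008/0.0452 + 201 ≈ 202.75 → 203.
Shanghai: 0.1474 ∈ [0.1208, 0.1660] ↔ index [201, 300].
201 + (0.1474−0.1208)·(300−201)/(0.1660−0.1208) = 201 + 0.0266·99/0.0452 ≈ 259.26, so AQI = 259.
AQIs: Ulaanbaatar=192, Kraków=266, Pittsburgh=85, Jakarta=203, Shanghai=259. Jakarta (203) − Kraków (266) = -63.

-63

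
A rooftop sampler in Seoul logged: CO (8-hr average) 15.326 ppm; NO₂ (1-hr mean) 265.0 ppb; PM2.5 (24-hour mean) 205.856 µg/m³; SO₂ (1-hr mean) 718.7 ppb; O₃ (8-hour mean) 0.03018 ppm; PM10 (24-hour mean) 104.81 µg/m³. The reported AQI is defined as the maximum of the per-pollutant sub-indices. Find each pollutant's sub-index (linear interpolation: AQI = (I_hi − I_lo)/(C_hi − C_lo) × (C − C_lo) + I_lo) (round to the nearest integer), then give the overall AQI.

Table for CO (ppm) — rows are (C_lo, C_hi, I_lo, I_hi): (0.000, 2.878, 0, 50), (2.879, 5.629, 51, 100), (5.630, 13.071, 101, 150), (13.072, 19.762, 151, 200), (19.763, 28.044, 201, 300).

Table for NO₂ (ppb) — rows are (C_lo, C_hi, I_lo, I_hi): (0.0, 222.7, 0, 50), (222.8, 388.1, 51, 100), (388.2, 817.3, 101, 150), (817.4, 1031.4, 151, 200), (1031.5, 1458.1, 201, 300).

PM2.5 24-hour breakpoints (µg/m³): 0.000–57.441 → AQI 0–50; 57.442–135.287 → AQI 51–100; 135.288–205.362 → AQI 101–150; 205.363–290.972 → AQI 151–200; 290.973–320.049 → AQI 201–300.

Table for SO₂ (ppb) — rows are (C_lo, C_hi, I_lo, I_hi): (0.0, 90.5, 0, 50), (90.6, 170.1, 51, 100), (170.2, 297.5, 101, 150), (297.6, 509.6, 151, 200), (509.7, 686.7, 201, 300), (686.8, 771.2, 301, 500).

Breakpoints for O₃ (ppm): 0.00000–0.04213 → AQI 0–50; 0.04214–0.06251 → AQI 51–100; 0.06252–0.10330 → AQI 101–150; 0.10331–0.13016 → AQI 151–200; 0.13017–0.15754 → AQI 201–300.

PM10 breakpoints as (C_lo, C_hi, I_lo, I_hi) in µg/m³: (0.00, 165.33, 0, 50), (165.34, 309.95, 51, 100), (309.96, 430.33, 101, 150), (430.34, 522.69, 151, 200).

CO: 15.326 ∈ [13.072, 19.762] ↔ index [151, 200].
151 + (15.326−13.072)·(200−151)/(19.762−13.072) = 151 + 2.254·49/6.690 ≈ 167.51, so AQI = 168.
NO₂: 265.0 ∈ [222.8, 388.1] ↔ index [51, 100].
51 + (265.0−222.8)·(100−51)/(388.1−222.8) = 51 + 42.2·49/165.3 ≈ 63.51, so AQI = 64.
PM2.5: 205.856 lies in 205.363–290.972, so I_lo=151, I_hi=200, C_lo=205.363, C_hi=290.972.
(200−151)/(290.972−205.363) × (205.856−205.363) + 151 = 49/85.609 × 0.493 + 151 ≈ 151.28 → 151.
SO₂: 718.7 lies in 686.8–771.2, so I_lo=301, I_hi=500, C_lo=686.8, C_hi=771.2.
(500−301)/(771.2−686.8) × (718.7−686.8) + 301 = 199/84.4 × 31.9 + 301 ≈ 376.21 → 376.
O₃: 0.03018 ∈ [0.00000, 0.04213] ↔ index [0, 50].
0 + (0.03018−0.00000)·(50−0)/(0.04213−0.00000) = 0 + 0.03018·50/0.04213 ≈ 35.82, so AQI = 36.
PM10: 104.81 lies in 0.00–165.33, so I_lo=0, I_hi=50, C_lo=0.00, C_hi=165.33.
(50−0)/(165.33−0.00) × (104.81−0.00) + 0 = 50/165.33 × 104.81 + 0 ≈ 31.70 → 32.
Sub-indices: CO→168, NO₂→64, PM2.5→151, SO₂→376, O₃→36, PM10→32. Overall AQI = max = 376; dominant pollutant is SO₂.
AQI 376: Hazardous.

376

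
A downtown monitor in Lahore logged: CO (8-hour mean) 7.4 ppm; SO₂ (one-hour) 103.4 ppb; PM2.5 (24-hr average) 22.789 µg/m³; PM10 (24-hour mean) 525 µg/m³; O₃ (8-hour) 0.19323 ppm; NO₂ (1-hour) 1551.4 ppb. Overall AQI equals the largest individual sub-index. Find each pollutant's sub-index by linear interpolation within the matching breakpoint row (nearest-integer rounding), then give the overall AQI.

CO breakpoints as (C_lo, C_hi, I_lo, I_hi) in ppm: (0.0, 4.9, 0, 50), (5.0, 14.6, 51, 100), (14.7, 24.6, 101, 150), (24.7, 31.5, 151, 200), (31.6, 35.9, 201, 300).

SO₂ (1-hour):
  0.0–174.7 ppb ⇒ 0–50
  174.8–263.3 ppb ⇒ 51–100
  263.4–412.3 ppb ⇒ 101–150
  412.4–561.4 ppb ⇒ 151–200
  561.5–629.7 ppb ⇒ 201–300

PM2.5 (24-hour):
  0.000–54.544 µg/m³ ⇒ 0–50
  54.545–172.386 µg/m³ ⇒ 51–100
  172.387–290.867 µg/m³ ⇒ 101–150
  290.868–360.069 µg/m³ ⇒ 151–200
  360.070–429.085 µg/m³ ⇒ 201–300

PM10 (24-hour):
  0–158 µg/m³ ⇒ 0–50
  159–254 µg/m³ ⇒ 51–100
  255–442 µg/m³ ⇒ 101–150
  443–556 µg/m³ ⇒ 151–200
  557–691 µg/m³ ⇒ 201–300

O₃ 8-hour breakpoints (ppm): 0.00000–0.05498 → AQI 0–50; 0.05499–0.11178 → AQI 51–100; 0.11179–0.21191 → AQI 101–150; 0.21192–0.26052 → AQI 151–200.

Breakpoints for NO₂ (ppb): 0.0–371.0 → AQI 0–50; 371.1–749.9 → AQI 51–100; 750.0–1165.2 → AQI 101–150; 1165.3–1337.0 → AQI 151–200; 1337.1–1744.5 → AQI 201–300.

253

CO: 7.4 lies in 5.0–14.6, so I_lo=51, I_hi=100, C_lo=5.0, C_hi=14.6.
(100−51)/(14.6−5.0) × (7.4−5.0) + 51 = 49/9.6 × 2.4 + 51 ≈ 63.25 → 63.
SO₂: 103.4 lies in 0.0–174.7, so I_lo=0, I_hi=50, C_lo=0.0, C_hi=174.7.
(50−0)/(174.7−0.0) × (103.4−0.0) + 0 = 50/174.7 × 103.4 + 0 ≈ 29.59 → 30.
PM2.5: 22.789 lies in 0.000–54.544, so I_lo=0, I_hi=50, C_lo=0.000, C_hi=54.544.
(50−0)/(54.544−0.000) × (22.789−0.000) + 0 = 50/54.544 × 22.789 + 0 ≈ 20.89 → 21.
PM10: 525 ∈ [443, 556] ↔ index [151, 200].
151 + (525−443)·(200−151)/(556−443) = 151 + 82·49/113 ≈ 186.56, so AQI = 187.
O₃: 0.19323 ∈ [0.11179, 0.21191] ↔ index [101, 150].
101 + (0.19323−0.11179)·(150−101)/(0.21191−0.11179) = 101 + 0.08144·49/0.10012 ≈ 140.86, so AQI = 141.
NO₂: 1551.4 ∈ [1337.1, 1744.5] ↔ index [201, 300].
201 + (1551.4−1337.1)·(300−201)/(1744.5−1337.1) = 201 + 214.3·99/407.4 ≈ 253.08, so AQI = 253.
Sub-indices: CO→63, SO₂→30, PM2.5→21, PM10→187, O₃→141, NO₂→253. Overall AQI = max = 253; dominant pollutant is NO₂.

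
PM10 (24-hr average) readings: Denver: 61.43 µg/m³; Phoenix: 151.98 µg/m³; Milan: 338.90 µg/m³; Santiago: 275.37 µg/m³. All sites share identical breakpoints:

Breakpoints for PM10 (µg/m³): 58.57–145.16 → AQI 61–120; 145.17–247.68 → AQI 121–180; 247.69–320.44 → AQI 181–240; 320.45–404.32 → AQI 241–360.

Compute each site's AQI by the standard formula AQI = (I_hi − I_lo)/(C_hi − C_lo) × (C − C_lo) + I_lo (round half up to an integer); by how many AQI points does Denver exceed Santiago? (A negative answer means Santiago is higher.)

Denver 61.43: bracket 58.57–145.16 → index 61–120; slope 59/86.59, offset 2.86.
AQI = 61 + 59/86.59·2.86 ≈ 62.95 ⇒ 63.
Phoenix: 151.98 ∈ [145.17, 247.68] ↔ index [121, 180].
121 + (151.98−145.17)·(180−121)/(247.68−145.17) = 121 + 6.81·59/102.51 ≈ 124.92, so AQI = 125.
Milan: 338.90 lies in 320.45–404.32, so I_lo=241, I_hi=360, C_lo=320.45, C_hi=404.32.
(360−241)/(404.32−320.45) × (338.90−320.45) + 241 = 119/83.87 × 18.45 + 241 ≈ 267.18 → 267.
Santiago 275.37: bracket 247.69–320.44 → index 181–240; slope 59/72.75, offset 27.68.
AQI = 181 + 59/72.75·27.68 ≈ 203.45 ⇒ 203.
AQIs: Denver=63, Phoenix=125, Milan=267, Santiago=203. Denver (63) − Santiago (203) = -140.

-140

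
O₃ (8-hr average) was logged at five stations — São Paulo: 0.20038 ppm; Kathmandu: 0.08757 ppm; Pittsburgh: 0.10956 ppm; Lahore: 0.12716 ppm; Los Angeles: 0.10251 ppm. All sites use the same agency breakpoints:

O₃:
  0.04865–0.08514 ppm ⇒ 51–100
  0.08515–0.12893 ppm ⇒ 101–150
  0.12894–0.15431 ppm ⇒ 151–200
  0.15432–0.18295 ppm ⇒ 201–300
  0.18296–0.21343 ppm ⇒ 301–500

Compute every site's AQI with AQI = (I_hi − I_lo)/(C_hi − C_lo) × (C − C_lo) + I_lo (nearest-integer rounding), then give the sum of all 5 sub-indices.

São Paulo: 0.20038 lies in 0.18296–0.21343, so I_lo=301, I_hi=500, C_lo=0.18296, C_hi=0.21343.
(500−301)/(0.21343−0.18296) × (0.20038−0.18296) + 301 = 199/0.03047 × 0.01742 + 301 ≈ 414.77 → 415.
Kathmandu: 0.08757 lies in 0.08515–0.12893, so I_lo=101, I_hi=150, C_lo=0.08515, C_hi=0.12893.
(150−101)/(0.12893−0.08515) × (0.08757−0.08515) + 101 = 49/0.04378 × 0.00242 + 101 ≈ 103.71 → 104.
Pittsburgh 0.10956: bracket 0.08515–0.12893 → index 101–150; slope 49/0.04378, offset 0.02441.
AQI = 101 + 49/0.04378·0.02441 ≈ 128.32 ⇒ 128.
Lahore: 0.12716 lies in 0.08515–0.12893, so I_lo=101, I_hi=150, C_lo=0.08515, C_hi=0.12893.
(150−101)/(0.12893−0.08515) × (0.12716−0.08515) + 101 = 49/0.04378 × 0.04201 + 101 ≈ 148.02 → 148.
Los Angeles 0.10251: bracket 0.08515–0.12893 → index 101–150; slope 49/0.04378, offset 0.01736.
AQI = 101 + 49/0.04378·0.01736 ≈ 120.43 ⇒ 120.
AQIs: São Paulo=415, Kathmandu=104, Pittsburgh=128, Lahore=148, Los Angeles=120. Sum = 415 + 104 + 128 + 148 + 120 = 915.

915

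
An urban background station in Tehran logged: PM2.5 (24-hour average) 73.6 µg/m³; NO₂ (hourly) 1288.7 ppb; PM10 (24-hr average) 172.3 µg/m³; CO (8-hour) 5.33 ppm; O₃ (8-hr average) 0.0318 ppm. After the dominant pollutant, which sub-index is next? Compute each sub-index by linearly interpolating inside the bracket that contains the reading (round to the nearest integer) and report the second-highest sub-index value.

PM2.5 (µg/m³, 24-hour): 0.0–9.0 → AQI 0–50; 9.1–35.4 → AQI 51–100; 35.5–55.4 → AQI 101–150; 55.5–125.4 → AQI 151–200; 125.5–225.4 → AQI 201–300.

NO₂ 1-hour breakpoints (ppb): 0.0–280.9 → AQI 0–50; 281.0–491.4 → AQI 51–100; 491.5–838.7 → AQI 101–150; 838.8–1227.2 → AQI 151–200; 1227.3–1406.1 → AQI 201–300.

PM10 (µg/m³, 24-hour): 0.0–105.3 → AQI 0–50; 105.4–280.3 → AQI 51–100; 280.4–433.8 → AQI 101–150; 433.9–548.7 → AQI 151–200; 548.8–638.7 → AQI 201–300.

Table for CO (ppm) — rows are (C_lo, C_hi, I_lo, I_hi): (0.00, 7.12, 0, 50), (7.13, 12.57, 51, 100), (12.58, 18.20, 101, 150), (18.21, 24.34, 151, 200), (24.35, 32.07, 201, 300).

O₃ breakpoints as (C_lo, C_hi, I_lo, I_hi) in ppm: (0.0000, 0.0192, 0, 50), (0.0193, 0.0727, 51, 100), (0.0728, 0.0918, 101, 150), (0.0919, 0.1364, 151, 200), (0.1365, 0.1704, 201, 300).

164

PM2.5: row 55.5–125.4 (AQI 151–200). (200−151)·(73.6−55.5)/(125.4−55.5) + 151 = 49·18.1/69.9 + 151 ≈ 163.69 → 164.
NO₂ 1288.7: bracket 1227.3–1406.1 → index 201–300; slope 99/178.8, offset 61.4.
AQI = 201 + 99/178.8·61.4 ≈ 235.00 ⇒ 235.
PM10: 172.3 lies in 105.4–280.3, so I_lo=51, I_hi=100, C_lo=105.4, C_hi=280.3.
(100−51)/(280.3−105.4) × (172.3−105.4) + 51 = 49/174.9 × 66.9 + 51 ≈ 69.74 → 70.
CO: row 0.00–7.12 (AQI 0–50). (50−0)·(5.33−0.00)/(7.12−0.00) + 0 = 50·5.33/7.12 + 0 ≈ 37.43 → 37.
O₃ 0.0318: bracket 0.0193–0.0727 → index 51–100; slope 49/0.0534, offset 0.0125.
AQI = 51 + 49/0.0534·0.0125 ≈ 62.47 ⇒ 62.
Sub-indices: PM2.5→164, NO₂→235, PM10→70, CO→37, O₃→62. Ranked high→low: 235, 164, 70, 62, 37. Second-highest sub-index = 164.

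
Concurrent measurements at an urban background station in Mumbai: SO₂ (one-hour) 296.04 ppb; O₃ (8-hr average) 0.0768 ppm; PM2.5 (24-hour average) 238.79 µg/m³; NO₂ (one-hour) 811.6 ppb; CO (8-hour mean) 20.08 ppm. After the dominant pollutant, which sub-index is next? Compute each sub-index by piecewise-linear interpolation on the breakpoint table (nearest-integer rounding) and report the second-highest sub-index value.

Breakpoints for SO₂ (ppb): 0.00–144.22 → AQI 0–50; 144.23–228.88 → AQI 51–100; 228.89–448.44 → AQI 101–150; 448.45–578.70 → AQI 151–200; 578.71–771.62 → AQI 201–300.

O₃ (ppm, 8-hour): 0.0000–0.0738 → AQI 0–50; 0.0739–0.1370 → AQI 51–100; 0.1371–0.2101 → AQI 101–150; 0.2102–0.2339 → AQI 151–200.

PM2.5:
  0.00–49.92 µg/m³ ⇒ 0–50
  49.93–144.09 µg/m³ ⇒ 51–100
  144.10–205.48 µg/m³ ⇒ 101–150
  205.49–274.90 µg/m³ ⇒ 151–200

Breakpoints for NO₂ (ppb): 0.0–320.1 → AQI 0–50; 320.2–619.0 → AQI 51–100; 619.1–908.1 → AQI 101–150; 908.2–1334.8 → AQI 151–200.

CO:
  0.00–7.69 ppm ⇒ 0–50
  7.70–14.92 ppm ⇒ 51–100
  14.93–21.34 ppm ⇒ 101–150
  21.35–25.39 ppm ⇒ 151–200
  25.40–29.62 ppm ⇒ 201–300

140

SO₂: 296.04 lies in 228.89–448.44, so I_lo=101, I_hi=150, C_lo=228.89, C_hi=448.44.
(150−101)/(448.44−228.89) × (296.04−228.89) + 101 = 49/219.55 × 67.15 + 101 ≈ 115.99 → 116.
O₃ 0.0768: bracket 0.0739–0.1370 → index 51–100; slope 49/0.0631, offset 0.0029.
AQI = 51 + 49/0.0631·0.0029 ≈ 53.25 ⇒ 53.
PM2.5: 238.79 lies in 205.49–274.90, so I_lo=151, I_hi=200, C_lo=205.49, C_hi=274.90.
(200−151)/(274.90−205.49) × (238.79−205.49) + 151 = 49/69.41 × 33.30 + 151 ≈ 174.51 → 175.
NO₂: 811.6 lies in 619.1–908.1, so I_lo=101, I_hi=150, C_lo=619.1, C_hi=908.1.
(150−101)/(908.1−619.1) × (811.6−619.1) + 101 = 49/289.0 × 192.5 + 101 ≈ 133.64 → 134.
CO: 20.08 lies in 14.93–21.34, so I_lo=101, I_hi=150, C_lo=14.93, C_hi=21.34.
(150−101)/(21.34−14.93) × (20.08−14.93) + 101 = 49/6.41 × 5.15 + 101 ≈ 140.37 → 140.
Sub-indices: SO₂→116, O₃→53, PM2.5→175, NO₂→134, CO→140. Ranked high→low: 175, 140, 134, 116, 53. Second-highest sub-index = 140.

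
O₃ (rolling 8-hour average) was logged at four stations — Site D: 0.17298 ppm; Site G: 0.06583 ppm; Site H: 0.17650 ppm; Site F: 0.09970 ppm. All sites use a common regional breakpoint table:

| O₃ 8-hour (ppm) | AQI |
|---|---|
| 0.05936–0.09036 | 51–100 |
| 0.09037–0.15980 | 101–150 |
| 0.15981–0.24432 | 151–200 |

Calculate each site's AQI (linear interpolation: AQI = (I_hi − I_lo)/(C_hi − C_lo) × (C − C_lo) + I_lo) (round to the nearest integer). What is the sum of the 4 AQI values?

Site D 0.17298: bracket 0.15981–0.24432 → index 151–200; slope 49/0.08451, offset 0.01317.
AQI = 151 + 49/0.08451·0.01317 ≈ 158.64 ⇒ 159.
Site G: row 0.05936–0.09036 (AQI 51–100). (100−51)·(0.06583−0.05936)/(0.09036−0.05936) + 51 = 49·0.00647/0.03100 + 51 ≈ 61.23 → 61.
Site H: row 0.15981–0.24432 (AQI 151–200). (200−151)·(0.17650−0.15981)/(0.24432−0.15981) + 151 = 49·0.01669/0.08451 + 151 ≈ 160.68 → 161.
Site F: 0.09970 lies in 0.09037–0.15980, so I_lo=101, I_hi=150, C_lo=0.09037, C_hi=0.15980.
(150−101)/(0.15980−0.09037) × (0.09970−0.09037) + 101 = 49/0.06943 × 0.00933 + 101 ≈ 107.58 → 108.
AQIs: Site D=159, Site G=61, Site H=161, Site F=108. Sum = 159 + 61 + 161 + 108 = 489.

489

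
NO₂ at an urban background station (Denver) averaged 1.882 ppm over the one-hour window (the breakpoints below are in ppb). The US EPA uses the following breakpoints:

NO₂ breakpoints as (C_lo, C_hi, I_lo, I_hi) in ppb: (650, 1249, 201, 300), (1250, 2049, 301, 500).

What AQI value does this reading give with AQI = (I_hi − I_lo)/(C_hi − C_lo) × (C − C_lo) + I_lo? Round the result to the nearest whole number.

Convert: 1.882 ppm = 1882 ppb.
NO₂ 1882: bracket 1250–2049 → index 301–500; slope 199/799, offset 632.
AQI = 301 + 199/799·632 ≈ 458.41 ⇒ 458.

458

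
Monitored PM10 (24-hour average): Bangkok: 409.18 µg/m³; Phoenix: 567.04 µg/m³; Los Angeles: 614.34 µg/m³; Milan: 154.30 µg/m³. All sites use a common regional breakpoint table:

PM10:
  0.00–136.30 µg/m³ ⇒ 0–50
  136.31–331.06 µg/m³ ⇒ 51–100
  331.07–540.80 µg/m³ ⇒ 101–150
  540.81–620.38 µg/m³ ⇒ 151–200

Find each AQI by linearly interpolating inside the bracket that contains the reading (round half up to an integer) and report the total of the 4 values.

Bangkok: row 331.07–540.80 (AQI 101–150). (150−101)·(409.18−331.07)/(540.80−331.07) + 101 = 49·78.11/209.73 + 101 ≈ 119.25 → 119.
Phoenix 567.04: bracket 540.81–620.38 → index 151–200; slope 49/79.57, offset 26.23.
AQI = 151 + 49/79.57·26.23 ≈ 167.15 ⇒ 167.
Los Angeles: 614.34 lies in 540.81–620.38, so I_lo=151, I_hi=200, C_lo=540.81, C_hi=620.38.
(200−151)/(620.38−540.81) × (614.34−540.81) + 151 = 49/79.57 × 73.53 + 151 ≈ 196.28 → 196.
Milan 154.30: bracket 136.31–331.06 → index 51–100; slope 49/194.75, offset 17.99.
AQI = 51 + 49/194.75·17.99 ≈ 55.53 ⇒ 56.
AQIs: Bangkok=119, Phoenix=167, Los Angeles=196, Milan=56. Sum = 119 + 167 + 196 + 56 = 538.

538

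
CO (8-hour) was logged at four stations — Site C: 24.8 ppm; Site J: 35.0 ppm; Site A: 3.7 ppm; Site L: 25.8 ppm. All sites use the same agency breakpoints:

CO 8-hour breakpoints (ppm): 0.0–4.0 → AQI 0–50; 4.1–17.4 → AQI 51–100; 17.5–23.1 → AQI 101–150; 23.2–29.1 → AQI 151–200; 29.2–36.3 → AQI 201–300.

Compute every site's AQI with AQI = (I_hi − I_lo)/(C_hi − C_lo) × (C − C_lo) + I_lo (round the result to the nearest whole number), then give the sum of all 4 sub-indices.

Site C 24.8: bracket 23.2–29.1 → index 151–200; slope 49/5.9, offset 1.6.
AQI = 151 + 49/5.9·1.6 ≈ 164.29 ⇒ 164.
Site J 35.0: bracket 29.2–36.3 → index 201–300; slope 99/7.1, offset 5.8.
AQI = 201 + 99/7.1·5.8 ≈ 281.87 ⇒ 282.
Site A: row 0.0–4.0 (AQI 0–50). (50−0)·(3.7−0.0)/(4.0−0.0) + 0 = 50·3.7/4.0 + 0 ≈ 46.25 → 46.
Site L 25.8: bracket 23.2–29.1 → index 151–200; slope 49/5.9, offset 2.6.
AQI = 151 + 49/5.9·2.6 ≈ 172.59 ⇒ 173.
AQIs: Site C=164, Site J=282, Site A=46, Site L=173. Sum = 164 + 282 + 46 + 173 = 665.

665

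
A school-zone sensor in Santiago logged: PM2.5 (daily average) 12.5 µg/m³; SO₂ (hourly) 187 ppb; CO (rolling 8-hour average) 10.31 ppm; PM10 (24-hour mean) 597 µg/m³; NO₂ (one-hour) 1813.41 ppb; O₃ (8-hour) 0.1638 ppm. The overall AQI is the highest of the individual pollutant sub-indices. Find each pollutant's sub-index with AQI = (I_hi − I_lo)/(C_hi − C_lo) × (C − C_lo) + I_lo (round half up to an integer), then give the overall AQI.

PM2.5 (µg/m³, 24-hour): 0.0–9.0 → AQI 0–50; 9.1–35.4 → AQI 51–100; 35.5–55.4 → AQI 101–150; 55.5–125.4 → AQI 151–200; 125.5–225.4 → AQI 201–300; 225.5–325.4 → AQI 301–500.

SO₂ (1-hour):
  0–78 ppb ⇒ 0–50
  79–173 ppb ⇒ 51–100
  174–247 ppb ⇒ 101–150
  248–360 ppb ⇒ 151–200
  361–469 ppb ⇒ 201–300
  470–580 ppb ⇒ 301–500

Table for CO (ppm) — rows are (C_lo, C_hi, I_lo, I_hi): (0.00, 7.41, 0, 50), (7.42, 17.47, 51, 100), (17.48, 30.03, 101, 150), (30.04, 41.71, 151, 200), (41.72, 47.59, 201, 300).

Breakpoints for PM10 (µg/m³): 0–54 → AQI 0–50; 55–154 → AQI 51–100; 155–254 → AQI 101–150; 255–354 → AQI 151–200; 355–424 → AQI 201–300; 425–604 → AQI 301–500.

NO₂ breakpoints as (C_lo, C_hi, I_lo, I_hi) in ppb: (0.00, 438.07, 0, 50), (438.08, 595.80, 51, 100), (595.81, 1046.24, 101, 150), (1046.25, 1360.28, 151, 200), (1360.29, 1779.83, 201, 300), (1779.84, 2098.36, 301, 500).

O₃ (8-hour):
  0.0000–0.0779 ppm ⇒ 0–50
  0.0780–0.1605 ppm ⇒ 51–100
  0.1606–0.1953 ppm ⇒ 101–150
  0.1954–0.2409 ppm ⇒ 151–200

492

PM2.5 12.5: bracket 9.1–35.4 → index 51–100; slope 49/26.3, offset 3.4.
AQI = 51 + 49/26.3·3.4 ≈ 57.33 ⇒ 57.
SO₂: 187 lies in 174–247, so I_lo=101, I_hi=150, C_lo=174, C_hi=247.
(150−101)/(247−174) × (187−174) + 101 = 49/73 × 13 + 101 ≈ 109.73 → 110.
CO: row 7.42–17.47 (AQI 51–100). (100−51)·(10.31−7.42)/(17.47−7.42) + 51 = 49·2.89/10.05 + 51 ≈ 65.09 → 65.
PM10: row 425–604 (AQI 301–500). (500−301)·(597−425)/(604−425) + 301 = 199·172/179 + 301 ≈ 492.22 → 492.
NO₂: 1813.41 ∈ [1779.84, 2098.36] ↔ index [301, 500].
301 + (1813.41−1779.84)·(500−301)/(2098.36−1779.84) = 301 + 33.57·199/318.52 ≈ 321.97, so AQI = 322.
O₃: 0.1638 ∈ [0.1606, 0.1953] ↔ index [101, 150].
101 + (0.1638−0.1606)·(150−101)/(0.1953−0.1606) = 101 + 0.0032·49/0.0347 ≈ 105.52, so AQI = 106.
Sub-indices: PM2.5→57, SO₂→110, CO→65, PM10→492, NO₂→322, O₃→106. Overall AQI = max = 492; dominant pollutant is PM10.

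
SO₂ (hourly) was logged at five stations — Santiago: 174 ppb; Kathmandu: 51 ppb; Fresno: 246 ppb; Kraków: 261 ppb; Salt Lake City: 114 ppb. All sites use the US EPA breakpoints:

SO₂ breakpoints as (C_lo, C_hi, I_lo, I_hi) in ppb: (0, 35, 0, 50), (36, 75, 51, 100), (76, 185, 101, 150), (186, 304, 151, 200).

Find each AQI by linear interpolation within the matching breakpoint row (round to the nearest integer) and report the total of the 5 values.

691

Santiago: 174 ∈ [76, 185] ↔ index [101, 150].
101 + (174−76)·(150−101)/(185−76) = 101 + 98·49/109 ≈ 145.06, so AQI = 145.
Kathmandu 51: bracket 36–75 → index 51–100; slope 49/39, offset 15.
AQI = 51 + 49/39·15 ≈ 69.85 ⇒ 70.
Fresno: row 186–304 (AQI 151–200). (200−151)·(246−186)/(304−186) + 151 = 49·60/118 + 151 ≈ 175.92 → 176.
Kraków: 261 lies in 186–304, so I_lo=151, I_hi=200, C_lo=186, C_hi=304.
(200−151)/(304−186) × (261−186) + 151 = 49/118 × 75 + 151 ≈ 182.14 → 182.
Salt Lake City: 114 lies in 76–185, so I_lo=101, I_hi=150, C_lo=76, C_hi=185.
(150−101)/(185−76) × (114−76) + 101 = 49/109 × 38 + 101 ≈ 118.08 → 118.
AQIs: Santiago=145, Kathmandu=70, Fresno=176, Kraków=182, Salt Lake City=118. Sum = 145 + 70 + 176 + 182 + 118 = 691.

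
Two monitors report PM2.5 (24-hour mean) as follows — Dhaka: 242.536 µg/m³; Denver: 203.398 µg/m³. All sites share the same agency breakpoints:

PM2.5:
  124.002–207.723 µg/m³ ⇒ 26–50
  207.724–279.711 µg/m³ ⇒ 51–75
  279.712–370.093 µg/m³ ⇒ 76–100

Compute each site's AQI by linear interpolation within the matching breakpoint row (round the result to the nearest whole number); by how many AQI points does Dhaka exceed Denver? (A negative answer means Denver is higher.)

14

Dhaka: 242.536 ∈ [207.724, 279.711] ↔ index [51, 75].
51 + (242.536−207.724)·(75−51)/(279.711−207.724) = 51 + 34.812·24/71.987 ≈ 62.61, so AQI = 63.
Denver: 203.398 ∈ [124.002, 207.723] ↔ index [26, 50].
26 + (203.398−124.002)·(50−26)/(207.723−124.002) = 26 + 79.396·24/83.721 ≈ 48.76, so AQI = 49.
AQIs: Dhaka=63, Denver=49. Dhaka (63) − Denver (49) = 14.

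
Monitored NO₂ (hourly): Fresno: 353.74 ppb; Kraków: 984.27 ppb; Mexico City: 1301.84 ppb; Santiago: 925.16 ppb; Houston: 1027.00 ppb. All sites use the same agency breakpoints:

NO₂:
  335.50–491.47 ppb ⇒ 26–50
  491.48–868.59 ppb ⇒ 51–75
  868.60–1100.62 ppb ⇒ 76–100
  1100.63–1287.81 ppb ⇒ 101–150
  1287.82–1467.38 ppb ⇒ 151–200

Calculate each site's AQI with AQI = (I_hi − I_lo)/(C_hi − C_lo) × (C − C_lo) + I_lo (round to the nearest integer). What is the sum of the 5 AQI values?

Fresno: row 335.50–491.47 (AQI 26–50). (50−26)·(353.74−335.50)/(491.47−335.50) + 26 = 24·18.24/155.97 + 26 ≈ 28.81 → 29.
Kraków: 984.27 lies in 868.60–1100.62, so I_lo=76, I_hi=100, C_lo=868.60, C_hi=1100.62.
(100−76)/(1100.62−868.60) × (984.27−868.60) + 76 = 24/232.02 × 115.67 + 76 ≈ 87.96 → 88.
Mexico City 1301.84: bracket 1287.82–1467.38 → index 151–200; slope 49/179.56, offset 14.02.
AQI = 151 + 49/179.56·14.02 ≈ 154.83 ⇒ 155.
Santiago: 925.16 lies in 868.60–1100.62, so I_lo=76, I_hi=100, C_lo=868.60, C_hi=1100.62.
(100−76)/(1100.62−868.60) × (925.16−868.60) + 76 = 24/232.02 × 56.56 + 76 ≈ 81.85 → 82.
Houston: 1027.00 ∈ [868.60, 1100.62] ↔ index [76, 100].
76 + (1027.00−868.60)·(100−76)/(1100.62−868.60) = 76 + 158.40·24/232.02 ≈ 92.38, so AQI = 92.
AQIs: Fresno=29, Kraków=88, Mexico City=155, Santiago=82, Houston=92. Sum = 29 + 88 + 155 + 82 + 92 = 446.

446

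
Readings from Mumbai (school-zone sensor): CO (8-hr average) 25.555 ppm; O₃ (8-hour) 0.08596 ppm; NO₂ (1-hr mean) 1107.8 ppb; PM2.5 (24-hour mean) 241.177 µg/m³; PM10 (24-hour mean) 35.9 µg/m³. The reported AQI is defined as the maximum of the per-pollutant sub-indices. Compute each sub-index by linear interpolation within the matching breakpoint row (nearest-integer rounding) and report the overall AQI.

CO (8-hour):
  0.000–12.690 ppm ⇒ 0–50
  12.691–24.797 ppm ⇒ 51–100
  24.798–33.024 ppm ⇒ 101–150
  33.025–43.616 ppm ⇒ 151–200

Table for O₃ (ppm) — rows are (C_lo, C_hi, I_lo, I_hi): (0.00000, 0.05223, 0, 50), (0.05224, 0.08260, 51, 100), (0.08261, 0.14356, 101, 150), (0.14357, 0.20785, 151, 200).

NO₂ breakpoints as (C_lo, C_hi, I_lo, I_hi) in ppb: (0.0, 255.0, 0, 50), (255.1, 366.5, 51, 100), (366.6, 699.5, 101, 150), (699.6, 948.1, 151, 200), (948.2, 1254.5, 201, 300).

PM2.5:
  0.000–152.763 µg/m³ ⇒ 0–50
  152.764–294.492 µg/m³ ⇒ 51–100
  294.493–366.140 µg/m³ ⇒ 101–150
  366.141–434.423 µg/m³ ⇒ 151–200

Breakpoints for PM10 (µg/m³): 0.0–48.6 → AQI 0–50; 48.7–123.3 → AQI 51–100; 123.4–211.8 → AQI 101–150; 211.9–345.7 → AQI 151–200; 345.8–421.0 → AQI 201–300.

253

CO: row 24.798–33.024 (AQI 101–150). (150−101)·(25.555−24.798)/(33.024−24.798) + 101 = 49·0.757/8.226 + 101 ≈ 105.51 → 106.
O₃ 0.08596: bracket 0.08261–0.14356 → index 101–150; slope 49/0.06095, offset 0.00335.
AQI = 101 + 49/0.06095·0.00335 ≈ 103.69 ⇒ 104.
NO₂: 1107.8 lies in 948.2–1254.5, so I_lo=201, I_hi=300, C_lo=948.2, C_hi=1254.5.
(300−201)/(1254.5−948.2) × (1107.8−948.2) + 201 = 99/306.3 × 159.6 + 201 ≈ 252.58 → 253.
PM2.5: 241.177 ∈ [152.764, 294.492] ↔ index [51, 100].
51 + (241.177−152.764)·(100−51)/(294.492−152.764) = 51 + 88.413·49/141.728 ≈ 81.57, so AQI = 82.
PM10 35.9: bracket 0.0–48.6 → index 0–50; slope 50/48.6, offset 35.9.
AQI = 0 + 50/48.6·35.9 ≈ 36.93 ⇒ 37.
Sub-indices: CO→106, O₃→104, NO₂→253, PM2.5→82, PM10→37. Overall AQI = max = 253; dominant pollutant is NO₂.
AQI 253: Very Unhealthy.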